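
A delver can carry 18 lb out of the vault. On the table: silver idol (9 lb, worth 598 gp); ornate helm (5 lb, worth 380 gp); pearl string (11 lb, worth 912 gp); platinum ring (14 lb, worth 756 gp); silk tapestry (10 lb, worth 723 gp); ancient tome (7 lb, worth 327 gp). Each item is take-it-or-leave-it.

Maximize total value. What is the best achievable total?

Ornate helm + pearl string uses 16 of the 18 lb and totals 1292.

1292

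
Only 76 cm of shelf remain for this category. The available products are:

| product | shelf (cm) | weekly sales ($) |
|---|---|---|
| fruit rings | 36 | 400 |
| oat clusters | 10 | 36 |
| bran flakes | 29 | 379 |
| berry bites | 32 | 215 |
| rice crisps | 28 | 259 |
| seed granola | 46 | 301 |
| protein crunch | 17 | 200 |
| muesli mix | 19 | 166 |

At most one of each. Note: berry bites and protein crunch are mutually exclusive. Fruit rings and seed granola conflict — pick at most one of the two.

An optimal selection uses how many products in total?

3

Best achievable weekly sales is 838.
One optimal bundle: bran flakes + rice crisps + protein crunch (74 cm).
All optima have 3 products.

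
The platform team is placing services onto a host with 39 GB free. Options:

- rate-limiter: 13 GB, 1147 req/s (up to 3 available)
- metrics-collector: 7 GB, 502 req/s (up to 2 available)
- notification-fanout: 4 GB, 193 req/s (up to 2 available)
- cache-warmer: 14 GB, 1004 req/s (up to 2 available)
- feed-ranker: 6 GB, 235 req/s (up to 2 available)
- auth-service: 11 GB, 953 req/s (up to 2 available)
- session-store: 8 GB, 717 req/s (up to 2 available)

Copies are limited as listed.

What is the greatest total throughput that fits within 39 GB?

3441

A density-first pass picks rate-limiter + metrics-collector + 2×session-store — 3083 at 36 GB.
Replace metrics-collector and 2×session-store with 2×rate-limiter: the trade gains 358 net, giving 3441 at 39 GB.
That's the maximum — no swap from here does better than 3441.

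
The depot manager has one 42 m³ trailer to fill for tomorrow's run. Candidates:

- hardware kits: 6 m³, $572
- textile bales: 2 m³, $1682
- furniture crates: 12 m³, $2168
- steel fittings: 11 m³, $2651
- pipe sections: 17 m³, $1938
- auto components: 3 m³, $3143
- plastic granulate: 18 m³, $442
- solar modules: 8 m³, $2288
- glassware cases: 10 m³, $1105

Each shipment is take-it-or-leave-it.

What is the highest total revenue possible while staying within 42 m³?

12504

Hardware kits + textile bales + furniture crates + steel fittings + auto components + solar modules uses 42 of the 42 m³ and totals 12504.
No other feasible combination exceeds 12504.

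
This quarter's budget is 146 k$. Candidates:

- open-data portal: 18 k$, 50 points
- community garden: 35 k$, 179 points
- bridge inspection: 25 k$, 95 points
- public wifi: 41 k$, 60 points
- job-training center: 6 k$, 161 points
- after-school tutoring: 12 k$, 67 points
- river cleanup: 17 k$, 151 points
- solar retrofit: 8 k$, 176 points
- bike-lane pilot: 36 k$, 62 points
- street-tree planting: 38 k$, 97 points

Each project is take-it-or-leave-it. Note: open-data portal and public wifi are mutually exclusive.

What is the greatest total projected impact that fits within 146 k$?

926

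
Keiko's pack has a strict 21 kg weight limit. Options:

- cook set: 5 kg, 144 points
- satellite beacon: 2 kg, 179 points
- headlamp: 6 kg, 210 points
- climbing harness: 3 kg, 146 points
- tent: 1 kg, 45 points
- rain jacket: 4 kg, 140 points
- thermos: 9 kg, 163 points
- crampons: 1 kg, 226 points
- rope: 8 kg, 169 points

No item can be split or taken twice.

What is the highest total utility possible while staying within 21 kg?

1045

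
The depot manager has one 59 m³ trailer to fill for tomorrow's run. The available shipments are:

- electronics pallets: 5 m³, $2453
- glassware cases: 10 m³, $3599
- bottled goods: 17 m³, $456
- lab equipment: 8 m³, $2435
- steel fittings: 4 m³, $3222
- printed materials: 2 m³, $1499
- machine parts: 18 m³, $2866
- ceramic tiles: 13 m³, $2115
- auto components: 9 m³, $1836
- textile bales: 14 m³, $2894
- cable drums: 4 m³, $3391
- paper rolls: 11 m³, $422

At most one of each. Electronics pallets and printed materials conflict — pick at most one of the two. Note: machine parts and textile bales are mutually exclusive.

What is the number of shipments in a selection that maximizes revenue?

Best achievable revenue is 20109.
electronics pallets + glassware cases + lab equipment + steel fittings + ceramic tiles + textile bales + cable drums hits 20109 at 58 m³.
All optima have 7 shipments.

7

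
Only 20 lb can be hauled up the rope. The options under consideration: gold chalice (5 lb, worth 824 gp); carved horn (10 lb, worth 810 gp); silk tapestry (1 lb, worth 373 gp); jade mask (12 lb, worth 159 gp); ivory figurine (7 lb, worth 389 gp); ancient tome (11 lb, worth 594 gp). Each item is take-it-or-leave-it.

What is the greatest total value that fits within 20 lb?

2007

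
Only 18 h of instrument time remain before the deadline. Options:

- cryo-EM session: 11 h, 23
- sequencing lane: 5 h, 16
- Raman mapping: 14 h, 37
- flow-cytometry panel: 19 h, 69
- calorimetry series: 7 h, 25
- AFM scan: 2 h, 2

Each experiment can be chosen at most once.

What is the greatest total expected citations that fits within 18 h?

A density-first pass picks sequencing lane + calorimetry series + AFM scan — 43 at 14 h.
Dropping sequencing lane and AFM scan frees 7 h; slotting in cryo-EM session (11 h) lifts the total to 48 at 18 h.
Next best is sequencing lane + calorimetry series + AFM scan at 43 (14 h) — short by 5.

48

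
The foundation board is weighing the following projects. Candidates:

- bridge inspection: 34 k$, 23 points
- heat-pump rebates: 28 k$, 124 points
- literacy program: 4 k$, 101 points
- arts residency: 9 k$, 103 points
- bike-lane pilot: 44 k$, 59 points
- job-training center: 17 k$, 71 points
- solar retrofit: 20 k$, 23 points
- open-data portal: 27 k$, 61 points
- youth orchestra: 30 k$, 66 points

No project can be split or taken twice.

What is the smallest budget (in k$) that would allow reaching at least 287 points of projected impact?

41

Minimise k$ subject to total projected impact ≥ 287.
heat-pump rebates + literacy program + arts residency reaches 328 using 41 k$.
Any bundle with less than 41 k$ falls short of 287.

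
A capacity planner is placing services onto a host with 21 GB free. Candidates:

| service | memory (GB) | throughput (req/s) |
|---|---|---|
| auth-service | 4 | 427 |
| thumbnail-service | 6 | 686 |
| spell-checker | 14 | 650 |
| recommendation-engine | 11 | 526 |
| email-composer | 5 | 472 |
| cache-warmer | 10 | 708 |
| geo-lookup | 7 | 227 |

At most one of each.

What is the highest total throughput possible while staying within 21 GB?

Density check — thumbnail-service 114.33, auth-service 106.75, email-composer 94.40, cache-warmer 70.80 are the best per GB.
Greedy by ratio would take auth-service + thumbnail-service + email-composer: 15 GB used, total 1585.
The 4 GB tied up in auth-service is better spent on cache-warmer — total rises to 1866 (21 GB).
That's the maximum — no swap from here does better than 1866.

1866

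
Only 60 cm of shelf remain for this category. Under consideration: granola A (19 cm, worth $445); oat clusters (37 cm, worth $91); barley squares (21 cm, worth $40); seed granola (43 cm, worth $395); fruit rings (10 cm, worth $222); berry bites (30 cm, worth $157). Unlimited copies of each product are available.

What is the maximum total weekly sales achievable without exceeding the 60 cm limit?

3×granola A uses 57 of the 60 cm and totals 1335.
The spare 3 cm is too small for any remaining product, and no exchange beats 1335.

1335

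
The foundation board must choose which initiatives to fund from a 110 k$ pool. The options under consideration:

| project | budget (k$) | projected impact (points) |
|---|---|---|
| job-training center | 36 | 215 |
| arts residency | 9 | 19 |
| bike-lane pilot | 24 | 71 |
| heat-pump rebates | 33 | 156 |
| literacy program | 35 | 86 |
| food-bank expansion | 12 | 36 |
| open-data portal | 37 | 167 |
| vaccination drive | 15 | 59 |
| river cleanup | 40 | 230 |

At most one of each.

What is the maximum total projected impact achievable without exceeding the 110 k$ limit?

Ranking by ratio (projected impact/k$): job-training center 5.97, river cleanup 5.75, heat-pump rebates 4.73, open-data portal 4.51.
Best packing: job-training center + heat-pump rebates + river cleanup — 109 k$, 601 total.
The spare 1 k$ is too small for any remaining project, and no exchange beats 601.

601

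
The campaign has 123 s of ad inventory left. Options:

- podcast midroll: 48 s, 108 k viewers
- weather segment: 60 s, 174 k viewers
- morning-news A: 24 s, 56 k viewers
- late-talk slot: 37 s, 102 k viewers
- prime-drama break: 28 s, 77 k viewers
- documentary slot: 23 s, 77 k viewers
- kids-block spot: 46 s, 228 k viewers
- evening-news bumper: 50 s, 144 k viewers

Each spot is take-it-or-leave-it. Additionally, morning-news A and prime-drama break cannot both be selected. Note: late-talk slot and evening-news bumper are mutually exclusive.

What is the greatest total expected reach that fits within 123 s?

Density check — kids-block spot 4.96, documentary slot 3.35, weather segment 2.90 are the best per s.
Best packing: documentary slot + kids-block spot + evening-news bumper — 119 s, 449 total.

449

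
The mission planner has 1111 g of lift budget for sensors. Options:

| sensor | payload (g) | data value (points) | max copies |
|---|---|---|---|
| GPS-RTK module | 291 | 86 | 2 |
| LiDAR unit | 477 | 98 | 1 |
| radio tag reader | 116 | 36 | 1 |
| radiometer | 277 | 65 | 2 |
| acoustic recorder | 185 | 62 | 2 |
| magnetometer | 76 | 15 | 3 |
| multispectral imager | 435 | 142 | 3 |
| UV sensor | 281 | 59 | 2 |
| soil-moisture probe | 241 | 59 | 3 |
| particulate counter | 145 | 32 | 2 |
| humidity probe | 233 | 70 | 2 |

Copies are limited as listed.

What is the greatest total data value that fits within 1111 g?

354

By data value per g: acoustic recorder 0.34, multispectral imager 0.33, radio tag reader 0.31, humidity probe 0.30 lead.
The ratio heuristic lands on radio tag reader + 2×acoustic recorder + multispectral imager + particulate counter (334) but leaves 45 g idle.
Reworking the packing: 2×multispectral imager + humidity probe uses 1103 g and improves the total to 354.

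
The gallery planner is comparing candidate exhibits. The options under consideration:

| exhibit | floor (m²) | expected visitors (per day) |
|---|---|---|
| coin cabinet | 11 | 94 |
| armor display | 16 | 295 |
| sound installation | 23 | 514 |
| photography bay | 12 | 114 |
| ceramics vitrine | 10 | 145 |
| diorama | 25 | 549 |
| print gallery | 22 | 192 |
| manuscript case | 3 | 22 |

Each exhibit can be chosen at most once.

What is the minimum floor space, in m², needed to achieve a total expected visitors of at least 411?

Look for the lowest-floor combination reaching 411.
sound installation: 514 expected visitors at 23 m².
Any bundle with less than 23 m² falls short of 411.

23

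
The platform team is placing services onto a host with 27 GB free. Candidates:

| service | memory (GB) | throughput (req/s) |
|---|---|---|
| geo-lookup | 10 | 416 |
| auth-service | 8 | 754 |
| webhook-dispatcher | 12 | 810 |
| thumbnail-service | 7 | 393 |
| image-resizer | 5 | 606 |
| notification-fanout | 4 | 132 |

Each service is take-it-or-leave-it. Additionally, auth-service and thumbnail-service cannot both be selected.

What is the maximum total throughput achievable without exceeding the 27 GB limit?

2170

The ratio ordering already packs tightly: auth-service + webhook-dispatcher + image-resizer, 25 GB, 2170.
The closest alternative, geo-lookup + auth-service + image-resizer + notification-fanout, reaches only 1908.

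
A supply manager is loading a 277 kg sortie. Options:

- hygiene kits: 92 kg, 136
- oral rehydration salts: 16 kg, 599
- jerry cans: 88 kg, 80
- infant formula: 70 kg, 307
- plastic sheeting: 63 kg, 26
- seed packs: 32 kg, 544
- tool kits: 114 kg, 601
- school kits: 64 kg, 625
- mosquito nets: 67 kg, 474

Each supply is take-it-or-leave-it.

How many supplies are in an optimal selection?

5

Best achievable people served is 2549.
One optimal bundle: oral rehydration salts + infant formula + seed packs + school kits + mosquito nets (249 kg).
Every optimal selection uses 5 supplies.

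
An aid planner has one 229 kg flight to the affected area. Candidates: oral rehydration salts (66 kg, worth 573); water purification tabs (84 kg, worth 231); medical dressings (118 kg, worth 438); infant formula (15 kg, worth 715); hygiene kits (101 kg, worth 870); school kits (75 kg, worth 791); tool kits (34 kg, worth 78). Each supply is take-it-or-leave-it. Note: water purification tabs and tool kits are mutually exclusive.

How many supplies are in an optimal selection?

4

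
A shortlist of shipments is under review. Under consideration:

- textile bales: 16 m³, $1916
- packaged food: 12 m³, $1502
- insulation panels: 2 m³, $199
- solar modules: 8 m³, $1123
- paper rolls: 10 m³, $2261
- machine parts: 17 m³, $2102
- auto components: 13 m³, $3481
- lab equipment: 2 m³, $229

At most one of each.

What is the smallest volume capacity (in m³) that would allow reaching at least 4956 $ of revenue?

23

Minimise m³ subject to total revenue ≥ 4956.
Taking paper rolls + auto components gives 5742 (≥ 4956) for 23 m³.
Any bundle with less than 23 m³ falls short of 4956.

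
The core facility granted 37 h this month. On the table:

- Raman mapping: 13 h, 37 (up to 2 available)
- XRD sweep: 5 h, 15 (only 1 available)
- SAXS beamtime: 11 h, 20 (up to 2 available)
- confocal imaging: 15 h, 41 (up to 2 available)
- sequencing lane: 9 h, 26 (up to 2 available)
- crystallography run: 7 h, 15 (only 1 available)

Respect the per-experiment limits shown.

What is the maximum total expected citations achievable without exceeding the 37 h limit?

104

Raman mapping + XRD sweep + 2×sequencing lane uses 36 of the 37 h and totals 104.
Nothing else within 37 h beats 104.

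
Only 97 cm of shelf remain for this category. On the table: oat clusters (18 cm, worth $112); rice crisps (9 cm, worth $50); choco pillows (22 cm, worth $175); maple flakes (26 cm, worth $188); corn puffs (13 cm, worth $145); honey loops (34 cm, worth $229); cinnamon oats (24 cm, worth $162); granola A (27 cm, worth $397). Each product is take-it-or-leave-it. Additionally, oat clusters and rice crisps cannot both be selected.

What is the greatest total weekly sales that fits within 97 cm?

Density check — granola A 14.70, corn puffs 11.15, choco pillows 7.95, maple flakes 7.23 are the best per cm.
Rice crisps + choco pillows + maple flakes + corn puffs + granola A uses 97 of the 97 cm and totals 955.
An exhaustive check of the 256 subsets confirms 955.

955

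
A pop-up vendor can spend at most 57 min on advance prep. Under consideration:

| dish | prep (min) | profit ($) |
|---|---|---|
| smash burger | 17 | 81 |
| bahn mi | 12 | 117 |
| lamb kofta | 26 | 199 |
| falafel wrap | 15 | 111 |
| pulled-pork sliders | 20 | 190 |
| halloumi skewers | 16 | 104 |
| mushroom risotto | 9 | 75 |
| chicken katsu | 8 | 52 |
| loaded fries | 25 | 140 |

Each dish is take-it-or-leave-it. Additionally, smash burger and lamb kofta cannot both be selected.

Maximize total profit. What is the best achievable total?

493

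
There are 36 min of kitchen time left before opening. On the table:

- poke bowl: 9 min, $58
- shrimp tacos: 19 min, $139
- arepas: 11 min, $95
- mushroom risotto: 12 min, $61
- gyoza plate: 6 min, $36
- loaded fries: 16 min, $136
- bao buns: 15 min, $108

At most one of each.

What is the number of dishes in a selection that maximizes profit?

Optimal total is 289.
For example poke bowl + arepas + loaded fries achieves it, using 36 min.
Any selection reaching 289 contains exactly 3 dishes.

3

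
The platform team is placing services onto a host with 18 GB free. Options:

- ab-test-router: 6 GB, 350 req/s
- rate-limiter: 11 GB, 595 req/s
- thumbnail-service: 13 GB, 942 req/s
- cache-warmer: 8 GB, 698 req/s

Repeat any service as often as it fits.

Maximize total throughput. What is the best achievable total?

1396

Taking 2×cache-warmer: 16 GB used, 1396 in throughput.
That's the maximum — no swap from here does better than 1396.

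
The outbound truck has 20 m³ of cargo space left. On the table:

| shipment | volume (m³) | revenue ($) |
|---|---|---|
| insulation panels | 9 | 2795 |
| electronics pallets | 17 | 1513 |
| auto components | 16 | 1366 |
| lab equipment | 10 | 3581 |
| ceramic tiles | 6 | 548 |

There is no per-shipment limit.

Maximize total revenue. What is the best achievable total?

7162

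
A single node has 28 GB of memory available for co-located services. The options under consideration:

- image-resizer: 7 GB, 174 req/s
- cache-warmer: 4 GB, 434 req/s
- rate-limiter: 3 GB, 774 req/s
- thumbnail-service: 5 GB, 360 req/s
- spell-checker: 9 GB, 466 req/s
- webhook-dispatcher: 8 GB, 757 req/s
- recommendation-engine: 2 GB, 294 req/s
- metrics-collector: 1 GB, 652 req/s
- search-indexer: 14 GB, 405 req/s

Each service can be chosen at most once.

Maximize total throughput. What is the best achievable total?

The ratio heuristic lands on cache-warmer + rate-limiter + thumbnail-service + webhook-dispatcher + recommendation-engine + metrics-collector (3271) but leaves 5 GB idle.
Replace thumbnail-service with spell-checker: the trade gains 106 net, giving 3377 at 27 GB.

3377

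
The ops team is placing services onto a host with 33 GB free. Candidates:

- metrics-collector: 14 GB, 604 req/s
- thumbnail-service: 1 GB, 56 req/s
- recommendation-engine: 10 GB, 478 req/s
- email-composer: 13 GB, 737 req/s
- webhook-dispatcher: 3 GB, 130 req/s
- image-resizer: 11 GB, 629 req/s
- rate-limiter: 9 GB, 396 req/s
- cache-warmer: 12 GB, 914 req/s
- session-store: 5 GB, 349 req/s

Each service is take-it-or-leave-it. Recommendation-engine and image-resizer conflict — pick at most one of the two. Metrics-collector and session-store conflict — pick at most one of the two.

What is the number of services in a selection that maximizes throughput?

4

Optimal total is 2130.
One optimal bundle: email-composer + webhook-dispatcher + cache-warmer + session-store (33 GB).
All optima have 4 services.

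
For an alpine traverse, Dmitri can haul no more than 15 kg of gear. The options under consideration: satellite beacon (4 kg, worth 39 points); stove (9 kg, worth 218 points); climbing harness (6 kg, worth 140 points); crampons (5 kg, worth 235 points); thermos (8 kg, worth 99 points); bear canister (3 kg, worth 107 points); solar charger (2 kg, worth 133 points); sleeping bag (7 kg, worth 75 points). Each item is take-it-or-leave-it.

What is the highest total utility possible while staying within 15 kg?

514

Best packing: satellite beacon + crampons + bear canister + solar charger — 14 kg, 514 total.
The closest alternative, climbing harness + crampons + solar charger, reaches only 508.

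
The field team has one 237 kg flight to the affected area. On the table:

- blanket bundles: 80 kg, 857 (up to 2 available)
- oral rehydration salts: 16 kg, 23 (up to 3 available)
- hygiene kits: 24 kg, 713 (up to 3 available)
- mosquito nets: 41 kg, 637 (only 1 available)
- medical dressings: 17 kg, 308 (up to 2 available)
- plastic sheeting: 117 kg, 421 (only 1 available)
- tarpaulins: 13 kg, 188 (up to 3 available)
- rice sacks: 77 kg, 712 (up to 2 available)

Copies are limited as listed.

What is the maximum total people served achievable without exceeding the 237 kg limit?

4317

By people served per kg: hygiene kits 29.71, medical dressings 18.12, mosquito nets 15.54, tarpaulins 14.46 lead.
The ratio heuristic lands on 3×oral rehydration salts + 3×hygiene kits + mosquito nets + 2×medical dressings + 3×tarpaulins (4025) but leaves 3 kg idle.
The 78 kg tied up in 3×oral rehydration salts and medical dressings and tarpaulins is better spent on blanket bundles — total rises to 4317 (236 kg).
Nothing else within 237 kg beats 4317.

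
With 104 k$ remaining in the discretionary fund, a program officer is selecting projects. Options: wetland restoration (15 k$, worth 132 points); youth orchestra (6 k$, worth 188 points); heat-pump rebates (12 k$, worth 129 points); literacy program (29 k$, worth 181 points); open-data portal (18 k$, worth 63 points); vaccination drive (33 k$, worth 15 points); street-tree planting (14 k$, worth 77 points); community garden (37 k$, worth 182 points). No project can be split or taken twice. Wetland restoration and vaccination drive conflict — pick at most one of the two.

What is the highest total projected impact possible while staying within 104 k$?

812

A density-first pass picks wetland restoration + youth orchestra + heat-pump rebates + literacy program + open-data portal + street-tree planting — 770 at 94 k$.
The 32 k$ tied up in open-data portal and street-tree planting is better spent on community garden — total rises to 812 (99 k$).
Runner-up wetland restoration + youth orchestra + heat-pump rebates + open-data portal + street-tree planting + community garden tops out at 771.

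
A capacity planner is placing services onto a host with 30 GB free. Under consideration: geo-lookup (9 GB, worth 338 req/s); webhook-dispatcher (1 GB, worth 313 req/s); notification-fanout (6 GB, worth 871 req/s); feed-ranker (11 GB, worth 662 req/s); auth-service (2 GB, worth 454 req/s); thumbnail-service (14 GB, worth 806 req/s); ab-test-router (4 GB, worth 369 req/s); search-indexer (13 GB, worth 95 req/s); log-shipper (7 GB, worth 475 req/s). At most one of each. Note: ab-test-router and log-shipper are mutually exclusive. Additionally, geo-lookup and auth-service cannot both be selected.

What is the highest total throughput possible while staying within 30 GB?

2919

By throughput per GB: webhook-dispatcher 313.00, auth-service 227.00, notification-fanout 145.17, ab-test-router 92.25 lead.
Best packing: webhook-dispatcher + notification-fanout + auth-service + thumbnail-service + log-shipper — 30 GB, 2919 total.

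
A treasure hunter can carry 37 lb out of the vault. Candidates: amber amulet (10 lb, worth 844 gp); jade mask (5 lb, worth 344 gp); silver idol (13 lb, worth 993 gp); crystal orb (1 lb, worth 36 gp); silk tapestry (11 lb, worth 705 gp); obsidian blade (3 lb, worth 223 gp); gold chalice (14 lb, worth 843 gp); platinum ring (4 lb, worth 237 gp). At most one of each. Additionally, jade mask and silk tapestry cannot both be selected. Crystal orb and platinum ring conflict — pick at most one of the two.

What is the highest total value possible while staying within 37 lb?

Best packing: amber amulet + silver idol + silk tapestry + obsidian blade — 37 lb, 2765 total.
An exhaustive check of the 256 subsets confirms 2765.

2765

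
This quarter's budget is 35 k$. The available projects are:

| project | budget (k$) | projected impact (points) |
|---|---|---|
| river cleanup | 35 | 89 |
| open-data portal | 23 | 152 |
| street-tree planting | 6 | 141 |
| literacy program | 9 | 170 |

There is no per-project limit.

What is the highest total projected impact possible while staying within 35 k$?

By projected impact per k$: street-tree planting 23.50, literacy program 18.89, open-data portal 6.61 lead.
A density-first pass picks 5×street-tree planting — 705 at 30 k$.
Replace street-tree planting with literacy program: the trade gains 29 net, giving 734 at 33 k$.
No other feasible combination exceeds 734.

734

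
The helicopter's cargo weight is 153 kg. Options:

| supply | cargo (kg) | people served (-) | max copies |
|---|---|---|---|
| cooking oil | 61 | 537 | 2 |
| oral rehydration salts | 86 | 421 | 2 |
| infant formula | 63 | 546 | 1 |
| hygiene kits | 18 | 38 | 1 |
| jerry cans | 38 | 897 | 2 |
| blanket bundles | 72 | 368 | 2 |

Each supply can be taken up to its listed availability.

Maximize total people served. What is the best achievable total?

Density check — jerry cans 23.61, cooking oil 8.80, infant formula 8.67 are the best per kg.
A density-first pass picks cooking oil + 2×jerry cans — 2331 at 137 kg.
The 61 kg tied up in cooking oil is better spent on infant formula — total rises to 2340 (139 kg).
No other feasible combination exceeds 2340.

2340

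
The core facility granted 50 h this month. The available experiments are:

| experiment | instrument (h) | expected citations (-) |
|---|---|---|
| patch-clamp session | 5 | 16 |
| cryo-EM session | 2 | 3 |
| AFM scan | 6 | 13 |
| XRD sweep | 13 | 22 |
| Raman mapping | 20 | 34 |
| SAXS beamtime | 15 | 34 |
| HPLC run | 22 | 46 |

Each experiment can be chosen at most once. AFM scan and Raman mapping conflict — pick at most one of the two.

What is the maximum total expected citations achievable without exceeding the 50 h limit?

Best packing: patch-clamp session + cryo-EM session + AFM scan + SAXS beamtime + HPLC run — 50 h, 112 total.
That's the maximum — no feasible swap from here does better than 112.

112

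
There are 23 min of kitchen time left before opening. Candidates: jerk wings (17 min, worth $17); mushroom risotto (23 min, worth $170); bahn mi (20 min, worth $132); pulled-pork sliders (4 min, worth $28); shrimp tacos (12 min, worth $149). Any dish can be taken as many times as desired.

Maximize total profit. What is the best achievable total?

Ranking by ratio (profit/min): shrimp tacos 12.42, mushroom risotto 7.39, pulled-pork sliders 7.00, bahn mi 6.60.
Taking 2×pulled-pork sliders + shrimp tacos: 20 min used, 205 in profit.

205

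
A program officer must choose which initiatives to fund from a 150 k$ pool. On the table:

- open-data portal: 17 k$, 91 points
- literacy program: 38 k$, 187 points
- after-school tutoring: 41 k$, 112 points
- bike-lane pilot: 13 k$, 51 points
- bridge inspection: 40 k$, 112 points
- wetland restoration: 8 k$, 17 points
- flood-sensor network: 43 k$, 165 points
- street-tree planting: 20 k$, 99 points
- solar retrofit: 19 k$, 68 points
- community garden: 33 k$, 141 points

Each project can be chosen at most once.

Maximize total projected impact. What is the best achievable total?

Taking the top-ratio projects first gives open-data portal + literacy program + bike-lane pilot + wetland restoration + street-tree planting + solar retrofit + community garden for 654 (148 k$).
Dropping wetland restoration and community garden frees 41 k$; slotting in flood-sensor network (43 k$) lifts the total to 661 at 150 k$.

661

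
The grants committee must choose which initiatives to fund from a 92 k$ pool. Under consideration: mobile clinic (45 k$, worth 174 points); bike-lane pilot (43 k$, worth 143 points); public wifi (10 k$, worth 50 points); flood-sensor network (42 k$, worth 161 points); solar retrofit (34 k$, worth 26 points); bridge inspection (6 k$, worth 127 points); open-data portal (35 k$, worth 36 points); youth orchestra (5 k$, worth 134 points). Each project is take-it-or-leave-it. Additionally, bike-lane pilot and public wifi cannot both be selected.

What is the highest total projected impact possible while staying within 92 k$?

By projected impact per k$: youth orchestra 26.80, bridge inspection 21.17, public wifi 5.00 lead.
Best packing: mobile clinic + public wifi + bridge inspection + youth orchestra — 66 k$, 485 total.

485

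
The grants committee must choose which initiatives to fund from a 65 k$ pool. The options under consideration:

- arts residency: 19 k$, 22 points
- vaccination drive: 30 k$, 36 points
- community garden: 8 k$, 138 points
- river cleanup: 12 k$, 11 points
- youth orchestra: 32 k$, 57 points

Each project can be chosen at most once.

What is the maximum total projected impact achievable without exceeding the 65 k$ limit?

Best packing: arts residency + community garden + youth orchestra — 59 k$, 217 total.
Next best is community garden + river cleanup + youth orchestra at 206 (52 k$) — short by 11.

217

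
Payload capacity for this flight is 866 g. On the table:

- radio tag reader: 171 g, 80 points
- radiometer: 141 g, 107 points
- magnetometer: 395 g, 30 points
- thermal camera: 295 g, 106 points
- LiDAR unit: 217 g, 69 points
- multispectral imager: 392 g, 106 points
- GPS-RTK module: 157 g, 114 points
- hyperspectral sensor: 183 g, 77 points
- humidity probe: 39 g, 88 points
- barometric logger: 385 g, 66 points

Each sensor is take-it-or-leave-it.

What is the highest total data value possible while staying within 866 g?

A density-first pass picks radio tag reader + radiometer + GPS-RTK module + hyperspectral sensor + humidity probe — 466 at 691 g.
Replace hyperspectral sensor with thermal camera: the trade gains 29 net, giving 495 at 803 g.

495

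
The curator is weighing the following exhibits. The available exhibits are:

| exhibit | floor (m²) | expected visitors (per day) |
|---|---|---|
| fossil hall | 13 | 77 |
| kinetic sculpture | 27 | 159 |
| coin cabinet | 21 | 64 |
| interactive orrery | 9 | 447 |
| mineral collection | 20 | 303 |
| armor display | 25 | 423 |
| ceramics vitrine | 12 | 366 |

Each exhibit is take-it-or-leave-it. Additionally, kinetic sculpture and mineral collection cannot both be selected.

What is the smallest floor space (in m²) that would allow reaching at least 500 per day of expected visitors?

Need the lightest bundle worth ≥ 500.
interactive orrery + ceramics vitrine reaches 813 using 21 m².
Below 21 m² the best achievable stays under 500.

21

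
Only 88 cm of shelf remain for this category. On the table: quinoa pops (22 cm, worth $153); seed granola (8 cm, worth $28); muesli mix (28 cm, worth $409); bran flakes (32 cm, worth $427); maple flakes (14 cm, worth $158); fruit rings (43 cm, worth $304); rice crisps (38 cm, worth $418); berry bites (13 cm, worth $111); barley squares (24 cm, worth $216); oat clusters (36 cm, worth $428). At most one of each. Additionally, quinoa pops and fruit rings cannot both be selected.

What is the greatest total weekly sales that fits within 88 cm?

Ranking by ratio (weekly sales/cm): muesli mix 14.61, bran flakes 13.34, oat clusters 11.89.
The ratio ordering already packs tightly: muesli mix + bran flakes + maple flakes + berry bites, 87 cm, 1105.

1105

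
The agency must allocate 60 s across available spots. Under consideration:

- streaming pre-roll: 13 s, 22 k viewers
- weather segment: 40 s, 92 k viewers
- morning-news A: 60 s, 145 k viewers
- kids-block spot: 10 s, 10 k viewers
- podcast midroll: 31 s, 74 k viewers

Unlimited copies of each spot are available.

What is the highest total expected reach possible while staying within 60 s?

145

By expected reach per s: morning-news A 2.42, podcast midroll 2.39, weather segment 2.30 lead.
Morning-news A uses 60 of the 60 s and totals 145.
That's the maximum — no swap from here does better than 145.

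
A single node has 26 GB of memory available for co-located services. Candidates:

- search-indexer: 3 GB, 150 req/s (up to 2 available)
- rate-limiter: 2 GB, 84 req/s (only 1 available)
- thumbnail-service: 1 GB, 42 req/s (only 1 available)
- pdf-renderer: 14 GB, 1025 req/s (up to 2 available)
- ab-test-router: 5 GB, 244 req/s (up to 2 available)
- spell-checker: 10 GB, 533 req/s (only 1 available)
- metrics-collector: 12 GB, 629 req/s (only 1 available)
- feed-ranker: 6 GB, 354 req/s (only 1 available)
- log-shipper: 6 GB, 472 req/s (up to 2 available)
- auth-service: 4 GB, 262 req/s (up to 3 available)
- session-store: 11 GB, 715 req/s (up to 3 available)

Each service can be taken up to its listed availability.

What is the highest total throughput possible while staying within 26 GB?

Density check — log-shipper 78.67, pdf-renderer 73.21, auth-service 65.50, session-store 65.00 are the best per GB.
The ratio ordering already packs tightly: pdf-renderer + 2×log-shipper, 26 GB, 1969.

1969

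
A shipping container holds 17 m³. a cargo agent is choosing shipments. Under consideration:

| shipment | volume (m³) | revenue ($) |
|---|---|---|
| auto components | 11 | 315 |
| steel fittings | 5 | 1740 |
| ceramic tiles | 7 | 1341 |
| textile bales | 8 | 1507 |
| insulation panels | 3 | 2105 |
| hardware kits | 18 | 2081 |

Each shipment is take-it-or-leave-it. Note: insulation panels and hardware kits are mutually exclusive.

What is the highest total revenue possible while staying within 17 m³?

5352

Ranking by ratio (revenue/m³): insulation panels 701.67, steel fittings 348.00, ceramic tiles 191.57.
A density-first pass picks steel fittings + ceramic tiles + insulation panels — 5186 at 15 m³.
Dropping ceramic tiles frees 7 m³; slotting in textile bales (8 m³) lifts the total to 5352 at 16 m³.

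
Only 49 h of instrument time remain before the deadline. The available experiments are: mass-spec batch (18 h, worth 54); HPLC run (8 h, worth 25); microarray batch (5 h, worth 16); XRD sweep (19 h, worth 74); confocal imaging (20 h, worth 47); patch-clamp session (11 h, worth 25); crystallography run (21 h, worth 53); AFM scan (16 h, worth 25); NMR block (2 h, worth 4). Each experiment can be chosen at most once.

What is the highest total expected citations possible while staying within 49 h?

Taking the top-ratio experiments first gives HPLC run + microarray batch + XRD sweep + patch-clamp session + NMR block for 144 (45 h).
Replace microarray batch and patch-clamp session with mass-spec batch: the trade gains 13 net, giving 157 at 47 h.

157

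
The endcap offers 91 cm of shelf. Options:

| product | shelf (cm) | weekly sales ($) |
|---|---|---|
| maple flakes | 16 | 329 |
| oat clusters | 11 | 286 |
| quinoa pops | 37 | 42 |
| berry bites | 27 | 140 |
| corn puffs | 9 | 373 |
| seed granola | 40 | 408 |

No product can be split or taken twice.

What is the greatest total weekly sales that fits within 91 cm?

Maple flakes + oat clusters + corn puffs + seed granola uses 76 of the 91 cm and totals 1396.
The spare 15 cm is too small for any remaining product, and no exchange beats 1396.

1396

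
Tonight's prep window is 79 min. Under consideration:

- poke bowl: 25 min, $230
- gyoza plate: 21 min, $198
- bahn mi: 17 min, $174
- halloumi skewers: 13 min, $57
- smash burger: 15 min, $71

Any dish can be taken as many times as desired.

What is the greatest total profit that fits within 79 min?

By profit per min: bahn mi 10.24, gyoza plate 9.43, poke bowl 9.20, smash burger 4.73 lead.
Greedy by ratio would take 4×bahn mi: 68 min used, total 696.
Dropping bahn mi frees 17 min; slotting in poke bowl (25 min) lifts the total to 752 at 76 min.
Nothing else within 79 min beats 752.

752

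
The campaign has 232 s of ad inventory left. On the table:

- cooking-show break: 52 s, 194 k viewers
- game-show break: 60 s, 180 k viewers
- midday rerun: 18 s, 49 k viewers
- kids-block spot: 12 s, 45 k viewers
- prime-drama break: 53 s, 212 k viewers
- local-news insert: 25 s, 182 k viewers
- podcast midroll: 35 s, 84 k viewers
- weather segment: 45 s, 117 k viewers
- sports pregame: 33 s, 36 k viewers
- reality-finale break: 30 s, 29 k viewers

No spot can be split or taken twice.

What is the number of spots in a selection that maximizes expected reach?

The maximum expected reach within 232 s is 862.
cooking-show break + game-show break + midday rerun + kids-block spot + prime-drama break + local-news insert hits 862 at 220 s.
Every optimal selection uses 6 spots.

6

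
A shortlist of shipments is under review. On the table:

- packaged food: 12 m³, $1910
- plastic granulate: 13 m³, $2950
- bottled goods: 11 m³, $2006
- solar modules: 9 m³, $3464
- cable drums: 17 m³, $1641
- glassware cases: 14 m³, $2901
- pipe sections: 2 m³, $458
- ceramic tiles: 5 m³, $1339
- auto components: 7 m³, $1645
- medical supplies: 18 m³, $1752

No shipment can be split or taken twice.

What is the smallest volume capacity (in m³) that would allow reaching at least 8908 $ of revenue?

Need the lightest bundle worth ≥ 8908.
plastic granulate + solar modules + ceramic tiles + auto components reaches 9398 using 34 m³.
Below 34 m³ the best achievable stays under 8908.

34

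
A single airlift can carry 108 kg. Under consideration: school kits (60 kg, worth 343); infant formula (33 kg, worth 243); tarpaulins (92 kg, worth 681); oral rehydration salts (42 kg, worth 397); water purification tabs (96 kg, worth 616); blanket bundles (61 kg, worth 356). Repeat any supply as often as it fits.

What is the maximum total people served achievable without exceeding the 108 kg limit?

883

Taking the top-ratio supplies first gives 2×oral rehydration salts for 794 (84 kg).
Dropping oral rehydration salts frees 42 kg; slotting in 2×infant formula (66 kg) lifts the total to 883 at 108 kg.
Nothing else within 108 kg beats 883.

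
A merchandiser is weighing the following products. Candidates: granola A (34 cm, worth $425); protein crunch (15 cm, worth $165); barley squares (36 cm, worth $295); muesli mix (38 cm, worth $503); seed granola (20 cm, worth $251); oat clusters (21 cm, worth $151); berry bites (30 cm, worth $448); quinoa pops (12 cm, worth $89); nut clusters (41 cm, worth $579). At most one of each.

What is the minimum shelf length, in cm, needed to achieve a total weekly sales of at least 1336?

102

Minimise cm subject to total weekly sales ≥ 1336.
Taking granola A + muesli mix + berry bites gives 1376 (≥ 1336) for 102 cm.
Any bundle with less than 102 cm falls short of 1336.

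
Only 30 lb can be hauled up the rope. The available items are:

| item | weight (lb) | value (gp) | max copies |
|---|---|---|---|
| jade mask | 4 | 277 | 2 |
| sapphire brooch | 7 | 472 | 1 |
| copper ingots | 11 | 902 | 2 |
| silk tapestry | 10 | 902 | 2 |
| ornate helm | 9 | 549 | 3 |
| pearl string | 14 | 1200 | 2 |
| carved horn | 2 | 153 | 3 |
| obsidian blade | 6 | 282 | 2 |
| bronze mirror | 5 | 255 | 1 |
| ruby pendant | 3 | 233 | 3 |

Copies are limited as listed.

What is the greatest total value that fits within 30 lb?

Greedy by ratio would take 2×silk tapestry + 3×ruby pendant: 29 lb used, total 2503.
Dropping ruby pendant frees 3 lb; slotting in 2×carved horn (4 lb) lifts the total to 2576 at 30 lb.
Nothing else within 30 lb beats 2576.

2576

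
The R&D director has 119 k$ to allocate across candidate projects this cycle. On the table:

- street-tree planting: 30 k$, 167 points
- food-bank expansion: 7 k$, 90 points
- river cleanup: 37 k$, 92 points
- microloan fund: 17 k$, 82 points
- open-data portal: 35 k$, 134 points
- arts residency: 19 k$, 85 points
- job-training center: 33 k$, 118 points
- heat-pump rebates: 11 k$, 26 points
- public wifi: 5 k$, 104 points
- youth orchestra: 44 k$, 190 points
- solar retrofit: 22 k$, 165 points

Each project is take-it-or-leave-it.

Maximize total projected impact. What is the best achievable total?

745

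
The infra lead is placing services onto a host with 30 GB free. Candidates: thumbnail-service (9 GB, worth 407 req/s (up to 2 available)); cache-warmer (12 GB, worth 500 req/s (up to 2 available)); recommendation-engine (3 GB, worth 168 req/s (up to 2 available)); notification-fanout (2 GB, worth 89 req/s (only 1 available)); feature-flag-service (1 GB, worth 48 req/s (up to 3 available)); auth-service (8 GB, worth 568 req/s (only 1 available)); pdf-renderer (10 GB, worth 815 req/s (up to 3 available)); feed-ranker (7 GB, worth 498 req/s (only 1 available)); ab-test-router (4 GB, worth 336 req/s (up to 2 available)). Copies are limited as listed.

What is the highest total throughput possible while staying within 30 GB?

By throughput per GB: ab-test-router 84.00, pdf-renderer 81.50, feed-ranker 71.14 lead.
Greedy by ratio would take 2×feature-flag-service + 2×pdf-renderer + 2×ab-test-router: 30 GB used, total 2398.
Dropping 2×feature-flag-service and 2×ab-test-router frees 10 GB; slotting in pdf-renderer (10 GB) lifts the total to 2445 at 30 GB.
Nothing else within 30 GB beats 2445.

2445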